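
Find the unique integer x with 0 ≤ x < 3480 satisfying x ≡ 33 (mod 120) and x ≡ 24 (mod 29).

Write x = 33 + 120·k. Then 120·k ≡ 24 − 33 ≡ 20 (mod 29).
Need 120⁻¹ mod 29. Extended Euclid on (29, 4):
29 = 7*4 + 1
4 = 4*1 + 0
Back-substitute:
1 = 29 − 7·4
120⁻¹ ≡ 22 (mod 29), so k ≡ 22·20 ≡ 5 (mod 29).
x = 33 + 120·5 = 633.

633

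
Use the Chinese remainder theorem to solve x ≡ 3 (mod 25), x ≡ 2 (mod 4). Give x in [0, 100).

Write x = 3 + 25·k. Then 25·k ≡ 2 − 3 ≡ 3 (mod 4).
Need 25⁻¹ mod 4. Extended Euclid on (4, 1):
4 = 4·1 + 0
25⁻¹ ≡ 1 (mod 4), so k ≡ 1·3 ≡ 3 (mod 4).
x = 3 + 25·3 = 78.

78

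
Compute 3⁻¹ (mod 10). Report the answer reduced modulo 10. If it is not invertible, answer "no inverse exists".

7

Apply the Euclidean algorithm to 10 and 3:
10 = 3*3 + 1
3 = 3*1 + 0
Since gcd(3, 10) = 1, back-substitute to write 1 as a combination:
1 = 10 − 3·3
So 3·(-3) ≡ 1 (mod 10), and -3 ≡ 7 (mod 10).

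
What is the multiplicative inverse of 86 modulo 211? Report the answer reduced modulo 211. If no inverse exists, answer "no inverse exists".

gcd(211, 86) by repeated division:
211 = 2*86 + 39
86 = 2*39 + 8
39 = 4*8 + 7
8 = 1*7 + 1
7 = 7*1 + 0
Since gcd(86, 211) = 1, back-substitute to write 1 as a combination:
1 = 8 − 7
1 = −39 + 5·8
1 = 5·86 − 11·39
1 = −11·211 + 27·86
So 86·27 ≡ 1 (mod 211).

27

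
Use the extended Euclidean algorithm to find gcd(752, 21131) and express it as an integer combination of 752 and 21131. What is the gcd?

Euclidean algorithm:
21131 = 28×752 + 75
752 = 10×75 + 2
75 = 37×2 + 1
2 = 2×1 + 0
gcd(752, 21131) = 1.
Back-substituting:
1 = 75 − 37·2
1 = −37·752 + 371·75
1 = 371·21131 − 10425·752
So 1 = (371)·21131 + (-10425)·752.

1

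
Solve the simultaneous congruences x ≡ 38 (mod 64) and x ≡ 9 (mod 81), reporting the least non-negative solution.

1062

Write x = 38 + 64·k. Then 64·k ≡ 9 − 38 ≡ 52 (mod 81).
Need 64⁻¹ mod 81. Extended Euclid on (81, 64):
81 = 1×64 + 17
64 = 3×17 + 13
17 = 1×13 + 4
13 = 3×4 + 1
4 = 4×1 + 0
Back-substitute:
1 = 13 − 3·4
1 = −3·17 + 4·13
1 = 4·64 − 15·17
1 = −15·81 + 19·64
64⁻¹ ≡ 19 (mod 81), so k ≡ 19·52 ≡ 16 (mod 81).
x = 38 + 64·16 = 1062.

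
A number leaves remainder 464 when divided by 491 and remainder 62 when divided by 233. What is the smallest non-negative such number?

79515

Write x = 464 + 491·k. Then 491·k ≡ 62 − 464 ≡ 64 (mod 233).
Need 491⁻¹ mod 233. Extended Euclid on (233, 25):
233 = 9·25 + 8
25 = 3·8 + 1
8 = 8·1 + 0
Back-substitute:
1 = 25 − 3·8
1 = −3·233 + 28·25
491⁻¹ ≡ 28 (mod 233), so k ≡ 28·64 ≡ 161 (mod 233).
x = 464 + 491·161 = 79515.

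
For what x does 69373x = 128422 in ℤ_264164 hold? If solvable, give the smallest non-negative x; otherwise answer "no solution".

248386

First find gcd(69373, 264164):
264164 = 3*69373 + 56045
69373 = 1*56045 + 13328
56045 = 4*13328 + 2733
13328 = 4*2733 + 2396
2733 = 1*2396 + 337
2396 = 7*337 + 37
337 = 9*37 + 4
37 = 9*4 + 1
4 = 4*1 + 0
gcd = 1, so a unique solution mod 264164 exists.
Back-substitute for the Bézout coefficients:
1 = 37 − 9·4
1 = −9·337 + 82·37
1 = 82·2396 − 583·337
1 = −583·2733 + 665·2396
1 = 665·13328 − 3243·2733
1 = −3243·56045 + 13637·13328
1 = 13637·69373 − 16880·56045
1 = −16880·264164 + 64277·69373
So 69373·(64277) ≡ 1 (mod 264164), giving 69373⁻¹ ≡ 64277.
x ≡ 69373⁻¹·128422 ≡ 64277·128422 ≡ 248386 (mod 264164).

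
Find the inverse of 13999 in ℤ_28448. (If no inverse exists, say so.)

22063

gcd(28448, 13999) by repeated division:
28448 = 2×13999 + 450
13999 = 31×450 + 49
450 = 9×49 + 9
49 = 5×9 + 4
9 = 2×4 + 1
4 = 4×1 + 0
gcd = 1, so the inverse exists. Back-substitute:
1 = 9 − 2·4
1 = −2·49 + 11·9
1 = 11·450 − 101·49
1 = −101·13999 + 3142·450
1 = 3142·28448 − 6385·13999
So 13999·(-6385) ≡ 1 (mod 28448), and -6385 ≡ 22063 (mod 28448).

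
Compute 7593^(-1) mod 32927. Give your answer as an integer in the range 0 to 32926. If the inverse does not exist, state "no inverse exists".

16006

Apply the Euclidean algorithm to 32927 and 7593:
32927 = 4·7593 + 2555
7593 = 2·2555 + 2483
2555 = 1·2483 + 72
2483 = 34·72 + 35
72 = 2·35 + 2
35 = 17·2 + 1
2 = 2·1 + 0
Since gcd(7593, 32927) = 1, back-substitute to write 1 as a combination:
1 = 35 − 17·2
1 = −17·72 + 35·35
1 = 35·2483 − 1207·72
1 = −1207·2555 + 1242·2483
1 = 1242·7593 − 3691·2555
1 = −3691·32927 + 16006·7593
So 7593·16006 ≡ 1 (mod 32927).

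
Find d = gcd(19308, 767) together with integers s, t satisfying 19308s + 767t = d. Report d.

1

Apply Euclid's algorithm to 19308 and 767:
19308 = 25·767 + 133
767 = 5·133 + 102
133 = 1·102 + 31
102 = 3·31 + 9
31 = 3·9 + 4
9 = 2·4 + 1
4 = 4·1 + 0
gcd(19308, 767) = 1.
Express as a combination:
1 = 9 − 2·4
1 = −2·31 + 7·9
1 = 7·102 − 23·31
1 = −23·133 + 30·102
1 = 30·767 − 173·133
1 = −173·19308 + 4355·767
So 1 = (-173)·19308 + (4355)·767.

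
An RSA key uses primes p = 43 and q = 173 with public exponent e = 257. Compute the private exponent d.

φ(n) = (p−1)(q−1) = 42·172 = 7224.
Need d with 257·d ≡ 1 (mod 7224). Apply the extended Euclidean algorithm:
7224 = 28×257 + 28
257 = 9×28 + 5
28 = 5×5 + 3
5 = 1×3 + 2
3 = 1×2 + 1
2 = 2×1 + 0
Back-substitute:
1 = 3 − 2
1 = −5 + 2·3
1 = 2·28 − 11·5
1 = −11·257 + 101·28
1 = 101·7224 − 2839·257
So 257·(-2839) ≡ 1 (mod 7224), hence d ≡ -2839 ≡ 4385 (mod 7224).

4385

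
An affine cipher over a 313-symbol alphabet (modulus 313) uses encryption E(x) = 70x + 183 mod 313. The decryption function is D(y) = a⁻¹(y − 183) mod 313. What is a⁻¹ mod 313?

237

Extended Euclidean algorithm:
313 = 4×70 + 33
70 = 2×33 + 4
33 = 8×4 + 1
4 = 4×1 + 0
Since gcd(70, 313) = 1, back-substitute to write 1 as a combination:
1 = 33 − 8·4
1 = −8·70 + 17·33
1 = 17·313 − 76·70
Hence 70⁻¹ ≡ -76 ≡ 237 (mod 313).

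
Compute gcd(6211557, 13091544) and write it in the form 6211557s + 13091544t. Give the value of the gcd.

Repeated division:
13091544 = 2×6211557 + 668430
6211557 = 9×668430 + 195687
668430 = 3×195687 + 81369
195687 = 2×81369 + 32949
81369 = 2×32949 + 15471
32949 = 2×15471 + 2007
15471 = 7×2007 + 1422
2007 = 1×1422 + 585
1422 = 2×585 + 252
585 = 2×252 + 81
252 = 3×81 + 9
81 = 9×9 + 0
gcd(6211557, 13091544) = 9.
Working backward:
9 = 252 − 3·81
9 = −3·585 + 7·252
9 = 7·1422 − 17·585
9 = −17·2007 + 24·1422
9 = 24·15471 − 185·2007
9 = −185·32949 + 394·15471
9 = 394·81369 − 973·32949
9 = −973·195687 + 2340·81369
9 = 2340·668430 − 7993·195687
9 = −7993·6211557 + 74277·668430
9 = 74277·13091544 − 156547·6211557
So 9 = (74277)·13091544 + (-156547)·6211557.

9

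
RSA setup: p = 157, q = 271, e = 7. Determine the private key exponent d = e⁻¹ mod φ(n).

φ(n) = (p−1)(q−1) = 156·270 = 42120.
Need d with 7·d ≡ 1 (mod 42120). Apply the extended Euclidean algorithm:
42120 = 6017·7 + 1
7 = 7·1 + 0
Back-substitute:
1 = 42120 − 6017·7
So 7·(-6017) ≡ 1 (mod 42120), hence d ≡ -6017 ≡ 36103 (mod 42120).

36103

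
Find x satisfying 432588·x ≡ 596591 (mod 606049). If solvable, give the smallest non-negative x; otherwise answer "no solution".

200719

First find gcd(432588, 606049):
606049 = 1·432588 + 173461
432588 = 2·173461 + 85666
173461 = 2·85666 + 2129
85666 = 40·2129 + 506
2129 = 4·506 + 105
506 = 4·105 + 86
105 = 1·86 + 19
86 = 4·19 + 10
19 = 1·10 + 9
10 = 1·9 + 1
9 = 9·1 + 0
gcd = 1, so a unique solution mod 606049 exists.
Back-substitute for the Bézout coefficients:
1 = 10 − 9
1 = −19 + 2·10
1 = 2·86 − 9·19
1 = −9·105 + 11·86
1 = 11·506 − 53·105
1 = −53·2129 + 223·506
1 = 223·85666 − 8973·2129
1 = −8973·173461 + 18169·85666
1 = 18169·432588 − 45311·173461
1 = −45311·606049 + 63480·432588
So 432588·(63480) ≡ 1 (mod 606049), giving 432588⁻¹ ≡ 63480.
x ≡ 432588⁻¹·596591 ≡ 63480·596591 ≡ 200719 (mod 606049).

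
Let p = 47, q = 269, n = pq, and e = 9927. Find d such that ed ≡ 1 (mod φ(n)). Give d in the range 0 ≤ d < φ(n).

11183

φ(n) = (p−1)(q−1) = 46·268 = 12328.
Need d with 9927·d ≡ 1 (mod 12328). Apply the extended Euclidean algorithm:
12328 = 1·9927 + 2401
9927 = 4·2401 + 323
2401 = 7·323 + 140
323 = 2·140 + 43
140 = 3·43 + 11
43 = 3·11 + 10
11 = 1·10 + 1
10 = 10·1 + 0
Back-substitute:
1 = 11 − 10
1 = −43 + 4·11
1 = 4·140 − 13·43
1 = −13·323 + 30·140
1 = 30·2401 − 223·323
1 = −223·9927 + 922·2401
1 = 922·12328 − 1145·9927
So 9927·(-1145) ≡ 1 (mod 12328), hence d ≡ -1145 ≡ 11183 (mod 12328).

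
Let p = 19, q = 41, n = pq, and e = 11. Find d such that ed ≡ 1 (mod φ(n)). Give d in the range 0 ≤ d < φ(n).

131

φ(n) = (p−1)(q−1) = 18·40 = 720.
Need d with 11·d ≡ 1 (mod 720). Apply the extended Euclidean algorithm:
720 = 65×11 + 5
11 = 2×5 + 1
5 = 5×1 + 0
Back-substitute:
1 = 11 − 2·5
1 = −2·720 + 131·11
So 11·131 ≡ 1 (mod 720), hence d = 131.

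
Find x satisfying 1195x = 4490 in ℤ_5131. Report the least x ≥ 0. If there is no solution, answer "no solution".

1206

First find gcd(1195, 5131):
5131 = 4·1195 + 351
1195 = 3·351 + 142
351 = 2·142 + 67
142 = 2·67 + 8
67 = 8·8 + 3
8 = 2·3 + 2
3 = 1·2 + 1
2 = 2·1 + 0
gcd = 1, so a unique solution mod 5131 exists.
Back-substitute for the Bézout coefficients:
1 = 3 − 2
1 = −8 + 3·3
1 = 3·67 − 25·8
1 = −25·142 + 53·67
1 = 53·351 − 131·142
1 = −131·1195 + 446·351
1 = 446·5131 − 1915·1195
So 1195·(-1915) ≡ 1 (mod 5131), giving 1195⁻¹ ≡ 3216.
x ≡ 1195⁻¹·4490 ≡ 3216·4490 ≡ 1206 (mod 5131).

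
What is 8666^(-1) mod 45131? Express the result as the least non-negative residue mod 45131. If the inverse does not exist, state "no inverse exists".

2130

Run Euclid on (45131, 8666):
45131 = 5×8666 + 1801
8666 = 4×1801 + 1462
1801 = 1×1462 + 339
1462 = 4×339 + 106
339 = 3×106 + 21
106 = 5×21 + 1
21 = 21×1 + 0
gcd = 1, so the inverse exists. Back-substitute:
1 = 106 − 5·21
1 = −5·339 + 16·106
1 = 16·1462 − 69·339
1 = −69·1801 + 85·1462
1 = 85·8666 − 409·1801
1 = −409·45131 + 2130·8666
So 8666·2130 ≡ 1 (mod 45131).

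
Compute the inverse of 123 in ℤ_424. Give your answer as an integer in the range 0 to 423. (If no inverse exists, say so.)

gcd(424, 123) by repeated division:
424 = 3×123 + 55
123 = 2×55 + 13
55 = 4×13 + 3
13 = 4×3 + 1
3 = 3×1 + 0
The gcd is 1. Working backward:
1 = 13 − 4·3
1 = −4·55 + 17·13
1 = 17·123 − 38·55
1 = −38·424 + 131·123
So 123·131 ≡ 1 (mod 424).

131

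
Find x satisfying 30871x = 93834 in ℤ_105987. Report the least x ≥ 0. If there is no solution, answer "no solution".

21804

First find gcd(30871, 105987):
105987 = 3*30871 + 13374
30871 = 2*13374 + 4123
13374 = 3*4123 + 1005
4123 = 4*1005 + 103
1005 = 9*103 + 78
103 = 1*78 + 25
78 = 3*25 + 3
25 = 8*3 + 1
3 = 3*1 + 0
gcd = 1, so a unique solution mod 105987 exists.
Back-substitute for the Bézout coefficients:
1 = 25 − 8·3
1 = −8·78 + 25·25
1 = 25·103 − 33·78
1 = −33·1005 + 322·103
1 = 322·4123 − 1321·1005
1 = −1321·13374 + 4285·4123
1 = 4285·30871 − 9891·13374
1 = −9891·105987 + 33958·30871
So 30871·(33958) ≡ 1 (mod 105987), giving 30871⁻¹ ≡ 33958.
x ≡ 30871⁻¹·93834 ≡ 33958·93834 ≡ 21804 (mod 105987).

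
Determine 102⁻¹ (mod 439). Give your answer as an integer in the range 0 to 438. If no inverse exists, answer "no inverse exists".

Apply the Euclidean algorithm to 439 and 102:
439 = 4*102 + 31
102 = 3*31 + 9
31 = 3*9 + 4
9 = 2*4 + 1
4 = 4*1 + 0
Since gcd(102, 439) = 1, back-substitute to write 1 as a combination:
1 = 9 − 2·4
1 = −2·31 + 7·9
1 = 7·102 − 23·31
1 = −23·439 + 99·102
So 102·99 ≡ 1 (mod 439).

99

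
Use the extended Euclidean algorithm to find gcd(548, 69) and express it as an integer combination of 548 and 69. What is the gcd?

1

Euclidean algorithm:
548 = 7×69 + 65
69 = 1×65 + 4
65 = 16×4 + 1
4 = 4×1 + 0
gcd(548, 69) = 1.
Working backward:
1 = 65 − 16·4
1 = −16·69 + 17·65
1 = 17·548 − 135·69
So 1 = (17)·548 + (-135)·69.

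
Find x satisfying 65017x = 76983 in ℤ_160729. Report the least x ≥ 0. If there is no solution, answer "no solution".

2765

First find gcd(65017, 160729):
160729 = 2×65017 + 30695
65017 = 2×30695 + 3627
30695 = 8×3627 + 1679
3627 = 2×1679 + 269
1679 = 6×269 + 65
269 = 4×65 + 9
65 = 7×9 + 2
9 = 4×2 + 1
2 = 2×1 + 0
gcd = 1, so a unique solution mod 160729 exists.
Back-substitute for the Bézout coefficients:
1 = 9 − 4·2
1 = −4·65 + 29·9
1 = 29·269 − 120·65
1 = −120·1679 + 749·269
1 = 749·3627 − 1618·1679
1 = −1618·30695 + 13693·3627
1 = 13693·65017 − 29004·30695
1 = −29004·160729 + 71701·65017
So 65017·(71701) ≡ 1 (mod 160729), giving 65017⁻¹ ≡ 71701.
x ≡ 65017⁻¹·76983 ≡ 71701·76983 ≡ 2765 (mod 160729).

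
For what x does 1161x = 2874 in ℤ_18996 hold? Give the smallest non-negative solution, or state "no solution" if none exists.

First find gcd(1161, 18996):
18996 = 16*1161 + 420
1161 = 2*420 + 321
420 = 1*321 + 99
321 = 3*99 + 24
99 = 4*24 + 3
24 = 8*3 + 0
gcd = 3 and 3 | 2874, so solutions exist. Divide through by 3: 387x ≡ 958 (mod 6332).
Now find 387⁻¹ mod 6332:
6332 = 16*387 + 140
387 = 2*140 + 107
140 = 1*107 + 33
107 = 3*33 + 8
33 = 4*8 + 1
8 = 8*1 + 0
Back-substitute:
1 = 33 − 4·8
1 = −4·107 + 13·33
1 = 13·140 − 17·107
1 = −17·387 + 47·140
1 = 47·6332 − 769·387
So 387·(-769) ≡ 1 (mod 6332), i.e. 387⁻¹ ≡ 5563.
Then x ≡ 5563·958 ≡ 4142 (mod 6332); the smallest non-negative solution is x = 4142.

4142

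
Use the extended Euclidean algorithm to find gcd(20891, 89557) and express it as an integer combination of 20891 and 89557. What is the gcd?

Euclidean algorithm:
89557 = 4×20891 + 5993
20891 = 3×5993 + 2912
5993 = 2×2912 + 169
2912 = 17×169 + 39
169 = 4×39 + 13
39 = 3×13 + 0
gcd(20891, 89557) = 13.
Back-substituting:
13 = 169 − 4·39
13 = −4·2912 + 69·169
13 = 69·5993 − 142·2912
13 = −142·20891 + 495·5993
13 = 495·89557 − 2122·20891
So 13 = (495)·89557 + (-2122)·20891.

13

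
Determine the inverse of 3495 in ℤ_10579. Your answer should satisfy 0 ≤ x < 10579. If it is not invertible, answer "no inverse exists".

Extended Euclidean algorithm:
10579 = 3×3495 + 94
3495 = 37×94 + 17
94 = 5×17 + 9
17 = 1×9 + 8
9 = 1×8 + 1
8 = 8×1 + 0
Since gcd(3495, 10579) = 1, back-substitute to write 1 as a combination:
1 = 9 − 8
1 = −17 + 2·9
1 = 2·94 − 11·17
1 = −11·3495 + 409·94
1 = 409·10579 − 1238·3495
So 3495·(-1238) ≡ 1 (mod 10579), and -1238 ≡ 9341 (mod 10579).

9341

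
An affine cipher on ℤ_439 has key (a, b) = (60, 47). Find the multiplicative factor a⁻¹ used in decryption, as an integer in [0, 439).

300

Extended Euclidean algorithm:
439 = 7*60 + 19
60 = 3*19 + 3
19 = 6*3 + 1
3 = 3*1 + 0
The gcd is 1. Working backward:
1 = 19 − 6·3
1 = −6·60 + 19·19
1 = 19·439 − 139·60
So 60·(-139) ≡ 1 (mod 439), and -139 ≡ 300 (mod 439).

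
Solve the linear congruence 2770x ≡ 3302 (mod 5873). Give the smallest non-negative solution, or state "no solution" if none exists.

First find gcd(2770, 5873):
5873 = 2×2770 + 333
2770 = 8×333 + 106
333 = 3×106 + 15
106 = 7×15 + 1
15 = 15×1 + 0
gcd = 1, so a unique solution mod 5873 exists.
Back-substitute for the Bézout coefficients:
1 = 106 − 7·15
1 = −7·333 + 22·106
1 = 22·2770 − 183·333
1 = −183·5873 + 388·2770
So 2770·(388) ≡ 1 (mod 5873), giving 2770⁻¹ ≡ 388.
x ≡ 2770⁻¹·3302 ≡ 388·3302 ≡ 862 (mod 5873).

862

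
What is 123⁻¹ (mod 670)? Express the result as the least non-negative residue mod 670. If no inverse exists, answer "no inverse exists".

207

Apply the Euclidean algorithm to 670 and 123:
670 = 5*123 + 55
123 = 2*55 + 13
55 = 4*13 + 3
13 = 4*3 + 1
3 = 3*1 + 0
The gcd is 1. Working backward:
1 = 13 − 4·3
1 = −4·55 + 17·13
1 = 17·123 − 38·55
1 = −38·670 + 207·123
So 123·207 ≡ 1 (mod 670).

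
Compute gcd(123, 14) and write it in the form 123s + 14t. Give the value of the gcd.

1

Repeated division:
123 = 8·14 + 11
14 = 1·11 + 3
11 = 3·3 + 2
3 = 1·2 + 1
2 = 2·1 + 0
gcd(123, 14) = 1.
Working backward:
1 = 3 − 2
1 = −11 + 4·3
1 = 4·14 − 5·11
1 = −5·123 + 44·14
So 1 = (-5)·123 + (44)·14.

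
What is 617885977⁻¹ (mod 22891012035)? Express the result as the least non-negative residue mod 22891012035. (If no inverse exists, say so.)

2532634768

Apply the Euclidean algorithm to 22891012035 and 617885977:
22891012035 = 37*617885977 + 29230886
617885977 = 21*29230886 + 4037371
29230886 = 7*4037371 + 969289
4037371 = 4*969289 + 160215
969289 = 6*160215 + 7999
160215 = 20*7999 + 235
7999 = 34*235 + 9
235 = 26*9 + 1
9 = 9*1 + 0
Since gcd(617885977, 22891012035) = 1, back-substitute to write 1 as a combination:
1 = 235 − 26·9
1 = −26·7999 + 885·235
1 = 885·160215 − 17726·7999
1 = −17726·969289 + 107241·160215
1 = 107241·4037371 − 446690·969289
1 = −446690·29230886 + 3234071·4037371
1 = 3234071·617885977 − 68362181·29230886
1 = −68362181·22891012035 + 2532634768·617885977
So 617885977·2532634768 ≡ 1 (mod 22891012035).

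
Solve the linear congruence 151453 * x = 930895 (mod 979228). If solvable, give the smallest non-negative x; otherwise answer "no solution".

First find gcd(151453, 979228):
979228 = 6*151453 + 70510
151453 = 2*70510 + 10433
70510 = 6*10433 + 7912
10433 = 1*7912 + 2521
7912 = 3*2521 + 349
2521 = 7*349 + 78
349 = 4*78 + 37
78 = 2*37 + 4
37 = 9*4 + 1
4 = 4*1 + 0
gcd = 1, so a unique solution mod 979228 exists.
Back-substitute for the Bézout coefficients:
1 = 37 − 9·4
1 = −9·78 + 19·37
1 = 19·349 − 85·78
1 = −85·2521 + 614·349
1 = 614·7912 − 1927·2521
1 = −1927·10433 + 2541·7912
1 = 2541·70510 − 17173·10433
1 = −17173·151453 + 36887·70510
1 = 36887·979228 − 238495·151453
So 151453·(-238495) ≡ 1 (mod 979228), giving 151453⁻¹ ≡ 740733.
x ≡ 151453⁻¹·930895 ≡ 740733·930895 ≡ 686047 (mod 979228).

686047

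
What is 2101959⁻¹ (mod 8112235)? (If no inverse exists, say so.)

Extended Euclidean algorithm:
8112235 = 3×2101959 + 1806358
2101959 = 1×1806358 + 295601
1806358 = 6×295601 + 32752
295601 = 9×32752 + 833
32752 = 39×833 + 265
833 = 3×265 + 38
265 = 6×38 + 37
38 = 1×37 + 1
37 = 37×1 + 0
The gcd is 1. Working backward:
1 = 38 − 37
1 = −265 + 7·38
1 = 7·833 − 22·265
1 = −22·32752 + 865·833
1 = 865·295601 − 7807·32752
1 = −7807·1806358 + 47707·295601
1 = 47707·2101959 − 55514·1806358
1 = −55514·8112235 + 214249·2101959
So 2101959·214249 ≡ 1 (mod 8112235).

214249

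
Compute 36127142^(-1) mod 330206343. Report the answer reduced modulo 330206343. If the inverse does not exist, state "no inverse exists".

75027893

Apply the Euclidean algorithm to 330206343 and 36127142:
330206343 = 9×36127142 + 5062065
36127142 = 7×5062065 + 692687
5062065 = 7×692687 + 213256
692687 = 3×213256 + 52919
213256 = 4×52919 + 1580
52919 = 33×1580 + 779
1580 = 2×779 + 22
779 = 35×22 + 9
22 = 2×9 + 4
9 = 2×4 + 1
4 = 4×1 + 0
gcd = 1, so the inverse exists. Back-substitute:
1 = 9 − 2·4
1 = −2·22 + 5·9
1 = 5·779 − 177·22
1 = −177·1580 + 359·779
1 = 359·52919 − 12024·1580
1 = −12024·213256 + 48455·52919
1 = 48455·692687 − 157389·213256
1 = −157389·5062065 + 1150178·692687
1 = 1150178·36127142 − 8208635·5062065
1 = −8208635·330206343 + 75027893·36127142
So 36127142·75027893 ≡ 1 (mod 330206343).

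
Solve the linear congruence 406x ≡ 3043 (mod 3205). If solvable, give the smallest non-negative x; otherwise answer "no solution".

First find gcd(406, 3205):
3205 = 7×406 + 363
406 = 1×363 + 43
363 = 8×43 + 19
43 = 2×19 + 5
19 = 3×5 + 4
5 = 1×4 + 1
4 = 4×1 + 0
gcd = 1, so a unique solution mod 3205 exists.
Back-substitute for the Bézout coefficients:
1 = 5 − 4
1 = −19 + 4·5
1 = 4·43 − 9·19
1 = −9·363 + 76·43
1 = 76·406 − 85·363
1 = −85·3205 + 671·406
So 406·(671) ≡ 1 (mod 3205), giving 406⁻¹ ≡ 671.
x ≡ 406⁻¹·3043 ≡ 671·3043 ≡ 268 (mod 3205).

268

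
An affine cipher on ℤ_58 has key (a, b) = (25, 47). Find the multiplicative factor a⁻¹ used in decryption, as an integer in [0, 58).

7

Extended Euclidean algorithm:
58 = 2×25 + 8
25 = 3×8 + 1
8 = 8×1 + 0
gcd = 1, so the inverse exists. Back-substitute:
1 = 25 − 3·8
1 = −3·58 + 7·25
So 25·7 ≡ 1 (mod 58).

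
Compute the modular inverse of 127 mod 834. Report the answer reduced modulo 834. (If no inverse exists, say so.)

637

gcd(834, 127) by repeated division:
834 = 6×127 + 72
127 = 1×72 + 55
72 = 1×55 + 17
55 = 3×17 + 4
17 = 4×4 + 1
4 = 4×1 + 0
gcd = 1, so the inverse exists. Back-substitute:
1 = 17 − 4·4
1 = −4·55 + 13·17
1 = 13·72 − 17·55
1 = −17·127 + 30·72
1 = 30·834 − 197·127
Hence 127⁻¹ ≡ -197 ≡ 637 (mod 834).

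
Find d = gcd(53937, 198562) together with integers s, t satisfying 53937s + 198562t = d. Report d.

13

Repeated division:
198562 = 3×53937 + 36751
53937 = 1×36751 + 17186
36751 = 2×17186 + 2379
17186 = 7×2379 + 533
2379 = 4×533 + 247
533 = 2×247 + 39
247 = 6×39 + 13
39 = 3×13 + 0
gcd(53937, 198562) = 13.
Express as a combination:
13 = 247 − 6·39
13 = −6·533 + 13·247
13 = 13·2379 − 58·533
13 = −58·17186 + 419·2379
13 = 419·36751 − 896·17186
13 = −896·53937 + 1315·36751
13 = 1315·198562 − 4841·53937
So 13 = (1315)·198562 + (-4841)·53937.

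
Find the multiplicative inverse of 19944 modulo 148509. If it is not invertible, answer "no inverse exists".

Compute gcd(19944, 148509):
148509 = 7*19944 + 8901
19944 = 2*8901 + 2142
8901 = 4*2142 + 333
2142 = 6*333 + 144
333 = 2*144 + 45
144 = 3*45 + 9
45 = 5*9 + 0
gcd(19944, 148509) = 9 ≠ 1, so 19944 has no multiplicative inverse modulo 148509.

no inverse exists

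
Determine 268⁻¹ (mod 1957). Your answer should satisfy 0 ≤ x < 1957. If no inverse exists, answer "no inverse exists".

Apply the Euclidean algorithm to 1957 and 268:
1957 = 7·268 + 81
268 = 3·81 + 25
81 = 3·25 + 6
25 = 4·6 + 1
6 = 6·1 + 0
Since gcd(268, 1957) = 1, back-substitute to write 1 as a combination:
1 = 25 − 4·6
1 = −4·81 + 13·25
1 = 13·268 − 43·81
1 = −43·1957 + 314·268
So 268·314 ≡ 1 (mod 1957).

314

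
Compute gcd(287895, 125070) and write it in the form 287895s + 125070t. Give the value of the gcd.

Euclidean algorithm:
287895 = 2*125070 + 37755
125070 = 3*37755 + 11805
37755 = 3*11805 + 2340
11805 = 5*2340 + 105
2340 = 22*105 + 30
105 = 3*30 + 15
30 = 2*15 + 0
gcd(287895, 125070) = 15.
Working backward:
15 = 105 − 3·30
15 = −3·2340 + 67·105
15 = 67·11805 − 338·2340
15 = −338·37755 + 1081·11805
15 = 1081·125070 − 3581·37755
15 = −3581·287895 + 8243·125070
So 15 = (-3581)·287895 + (8243)·125070.

15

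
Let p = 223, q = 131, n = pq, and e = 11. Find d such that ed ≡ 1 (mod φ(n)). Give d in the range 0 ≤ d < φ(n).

7871

φ(n) = (p−1)(q−1) = 222·130 = 28860.
Need d with 11·d ≡ 1 (mod 28860). Apply the extended Euclidean algorithm:
28860 = 2623×11 + 7
11 = 1×7 + 4
7 = 1×4 + 3
4 = 1×3 + 1
3 = 3×1 + 0
Back-substitute:
1 = 4 − 3
1 = −7 + 2·4
1 = 2·11 − 3·7
1 = −3·28860 + 7871·11
So 11·7871 ≡ 1 (mod 28860), hence d = 7871.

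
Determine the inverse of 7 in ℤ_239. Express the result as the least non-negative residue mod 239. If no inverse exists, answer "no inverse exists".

205

Apply the Euclidean algorithm to 239 and 7:
239 = 34·7 + 1
7 = 7·1 + 0
Since gcd(7, 239) = 1, back-substitute to write 1 as a combination:
1 = 239 − 34·7
Thus 7·(-34) ≡ 1 (mod 239); reducing, -34 mod 239 = 205.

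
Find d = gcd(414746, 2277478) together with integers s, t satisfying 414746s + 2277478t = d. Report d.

2

Euclidean algorithm:
2277478 = 5·414746 + 203748
414746 = 2·203748 + 7250
203748 = 28·7250 + 748
7250 = 9·748 + 518
748 = 1·518 + 230
518 = 2·230 + 58
230 = 3·58 + 56
58 = 1·56 + 2
56 = 28·2 + 0
gcd(414746, 2277478) = 2.
Express as a combination:
2 = 58 − 56
2 = −230 + 4·58
2 = 4·518 − 9·230
2 = −9·748 + 13·518
2 = 13·7250 − 126·748
2 = −126·203748 + 3541·7250
2 = 3541·414746 − 7208·203748
2 = −7208·2277478 + 39581·414746
So 2 = (-7208)·2277478 + (39581)·414746.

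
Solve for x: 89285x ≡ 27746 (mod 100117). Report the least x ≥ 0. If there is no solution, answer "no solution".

93700

First find gcd(89285, 100117):
100117 = 1·89285 + 10832
89285 = 8·10832 + 2629
10832 = 4·2629 + 316
2629 = 8·316 + 101
316 = 3·101 + 13
101 = 7·13 + 10
13 = 1·10 + 3
10 = 3·3 + 1
3 = 3·1 + 0
gcd = 1, so a unique solution mod 100117 exists.
Back-substitute for the Bézout coefficients:
1 = 10 − 3·3
1 = −3·13 + 4·10
1 = 4·101 − 31·13
1 = −31·316 + 97·101
1 = 97·2629 − 807·316
1 = −807·10832 + 3325·2629
1 = 3325·89285 − 27407·10832
1 = −27407·100117 + 30732·89285
So 89285·(30732) ≡ 1 (mod 100117), giving 89285⁻¹ ≡ 30732.
x ≡ 89285⁻¹·27746 ≡ 30732·27746 ≡ 93700 (mod 100117).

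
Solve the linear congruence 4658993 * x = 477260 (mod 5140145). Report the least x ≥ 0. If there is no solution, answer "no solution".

441805

First find gcd(4658993, 5140145):
5140145 = 1·4658993 + 481152
4658993 = 9·481152 + 328625
481152 = 1·328625 + 152527
328625 = 2·152527 + 23571
152527 = 6·23571 + 11101
23571 = 2·11101 + 1369
11101 = 8·1369 + 149
1369 = 9·149 + 28
149 = 5·28 + 9
28 = 3·9 + 1
9 = 9·1 + 0
gcd = 1, so a unique solution mod 5140145 exists.
Back-substitute for the Bézout coefficients:
1 = 28 − 3·9
1 = −3·149 + 16·28
1 = 16·1369 − 147·149
1 = −147·11101 + 1192·1369
1 = 1192·23571 − 2531·11101
1 = −2531·152527 + 16378·23571
1 = 16378·328625 − 35287·152527
1 = −35287·481152 + 51665·328625
1 = 51665·4658993 − 500272·481152
1 = −500272·5140145 + 551937·4658993
So 4658993·(551937) ≡ 1 (mod 5140145), giving 4658993⁻¹ ≡ 551937.
x ≡ 4658993⁻¹·477260 ≡ 551937·477260 ≡ 441805 (mod 5140145).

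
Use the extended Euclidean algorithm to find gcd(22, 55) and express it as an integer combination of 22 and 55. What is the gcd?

Repeated division:
55 = 2·22 + 11
22 = 2·11 + 0
gcd(22, 55) = 11.
Express as a combination:
11 = 55 − 2·22
So 11 = (1)·55 + (-2)·22.

11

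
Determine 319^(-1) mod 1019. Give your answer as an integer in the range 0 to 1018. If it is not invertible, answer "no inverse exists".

Extended Euclidean algorithm:
1019 = 3·319 + 62
319 = 5·62 + 9
62 = 6·9 + 8
9 = 1·8 + 1
8 = 8·1 + 0
The gcd is 1. Working backward:
1 = 9 − 8
1 = −62 + 7·9
1 = 7·319 − 36·62
1 = −36·1019 + 115·319
So 319·115 ≡ 1 (mod 1019).

115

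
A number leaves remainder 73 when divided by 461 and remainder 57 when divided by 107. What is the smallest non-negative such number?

Write x = 73 + 461·k. Then 461·k ≡ 57 − 73 ≡ 91 (mod 107).
Need 461⁻¹ mod 107. Extended Euclid on (107, 33):
107 = 3·33 + 8
33 = 4·8 + 1
8 = 8·1 + 0
Back-substitute:
1 = 33 − 4·8
1 = −4·107 + 13·33
461⁻¹ ≡ 13 (mod 107), so k ≡ 13·91 ≡ 6 (mod 107).
x = 73 + 461·6 = 2839.

2839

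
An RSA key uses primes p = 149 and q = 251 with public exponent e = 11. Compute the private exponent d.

10091

φ(n) = (p−1)(q−1) = 148·250 = 37000.
Need d with 11·d ≡ 1 (mod 37000). Apply the extended Euclidean algorithm:
37000 = 3363*11 + 7
11 = 1*7 + 4
7 = 1*4 + 3
4 = 1*3 + 1
3 = 3*1 + 0
Back-substitute:
1 = 4 − 3
1 = −7 + 2·4
1 = 2·11 − 3·7
1 = −3·37000 + 10091·11
So 11·10091 ≡ 1 (mod 37000), hence d = 10091.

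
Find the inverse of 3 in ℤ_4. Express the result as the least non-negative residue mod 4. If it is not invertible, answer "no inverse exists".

3

gcd(4, 3) by repeated division:
4 = 1×3 + 1
3 = 3×1 + 0
gcd = 1, so the inverse exists. Back-substitute:
1 = 4 − 3
Hence 3⁻¹ ≡ -1 ≡ 3 (mod 4).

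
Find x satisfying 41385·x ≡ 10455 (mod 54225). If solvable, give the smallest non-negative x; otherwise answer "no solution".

First find gcd(41385, 54225):
54225 = 1×41385 + 12840
41385 = 3×12840 + 2865
12840 = 4×2865 + 1380
2865 = 2×1380 + 105
1380 = 13×105 + 15
105 = 7×15 + 0
gcd = 15 and 15 | 10455, so solutions exist. Divide through by 15: 2759x ≡ 697 (mod 3615).
Now find 2759⁻¹ mod 3615:
3615 = 1·2759 + 856
2759 = 3·856 + 191
856 = 4·191 + 92
191 = 2·92 + 7
92 = 13·7 + 1
7 = 7·1 + 0
Back-substitute:
1 = 92 − 13·7
1 = −13·191 + 27·92
1 = 27·856 − 121·191
1 = −121·2759 + 390·856
1 = 390·3615 − 511·2759
So 2759·(-511) ≡ 1 (mod 3615), i.e. 2759⁻¹ ≡ 3104.
Then x ≡ 3104·697 ≡ 1718 (mod 3615); the smallest non-negative solution is x = 1718.

1718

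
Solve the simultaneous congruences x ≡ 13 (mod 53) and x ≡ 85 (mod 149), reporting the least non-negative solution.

Write x = 13 + 53·k. Then 53·k ≡ 85 − 13 ≡ 72 (mod 149).
Need 53⁻¹ mod 149. Extended Euclid on (149, 53):
149 = 2*53 + 43
53 = 1*43 + 10
43 = 4*10 + 3
10 = 3*3 + 1
3 = 3*1 + 0
Back-substitute:
1 = 10 − 3·3
1 = −3·43 + 13·10
1 = 13·53 − 16·43
1 = −16·149 + 45·53
53⁻¹ ≡ 45 (mod 149), so k ≡ 45·72 ≡ 111 (mod 149).
x = 13 + 53·111 = 5896.

5896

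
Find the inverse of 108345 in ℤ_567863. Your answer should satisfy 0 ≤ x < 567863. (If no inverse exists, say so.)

Extended Euclidean algorithm:
567863 = 5*108345 + 26138
108345 = 4*26138 + 3793
26138 = 6*3793 + 3380
3793 = 1*3380 + 413
3380 = 8*413 + 76
413 = 5*76 + 33
76 = 2*33 + 10
33 = 3*10 + 3
10 = 3*3 + 1
3 = 3*1 + 0
Since gcd(108345, 567863) = 1, back-substitute to write 1 as a combination:
1 = 10 − 3·3
1 = −3·33 + 10·10
1 = 10·76 − 23·33
1 = −23·413 + 125·76
1 = 125·3380 − 1023·413
1 = −1023·3793 + 1148·3380
1 = 1148·26138 − 7911·3793
1 = −7911·108345 + 32792·26138
1 = 32792·567863 − 171871·108345
So 108345·(-171871) ≡ 1 (mod 567863), and -171871 ≡ 395992 (mod 567863).

395992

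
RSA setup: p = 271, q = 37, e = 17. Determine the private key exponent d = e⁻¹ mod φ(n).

7433

φ(n) = (p−1)(q−1) = 270·36 = 9720.
Need d with 17·d ≡ 1 (mod 9720). Apply the extended Euclidean algorithm:
9720 = 571·17 + 13
17 = 1·13 + 4
13 = 3·4 + 1
4 = 4·1 + 0
Back-substitute:
1 = 13 − 3·4
1 = −3·17 + 4·13
1 = 4·9720 − 2287·17
So 17·(-2287) ≡ 1 (mod 9720), hence d ≡ -2287 ≡ 7433 (mod 9720).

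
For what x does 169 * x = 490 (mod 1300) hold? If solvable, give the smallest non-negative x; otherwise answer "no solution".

gcd(169, 1300):
1300 = 7*169 + 117
169 = 1*117 + 52
117 = 2*52 + 13
52 = 4*13 + 0
gcd = 13, but 13 ∤ 490, so the congruence has no solution.

no solution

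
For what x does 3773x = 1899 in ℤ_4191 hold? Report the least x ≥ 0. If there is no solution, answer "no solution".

gcd(3773, 4191):
4191 = 1·3773 + 418
3773 = 9·418 + 11
418 = 38·11 + 0
gcd = 11, but 11 ∤ 1899, so the congruence has no solution.

no solution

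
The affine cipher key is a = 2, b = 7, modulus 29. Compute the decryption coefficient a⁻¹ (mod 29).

gcd(29, 2) by repeated division:
29 = 14·2 + 1
2 = 2·1 + 0
gcd = 1, so the inverse exists. Back-substitute:
1 = 29 − 14·2
So 2·(-14) ≡ 1 (mod 29), and -14 ≡ 15 (mod 29).

15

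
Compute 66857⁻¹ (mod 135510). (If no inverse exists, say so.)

Extended Euclidean algorithm:
135510 = 2·66857 + 1796
66857 = 37·1796 + 405
1796 = 4·405 + 176
405 = 2·176 + 53
176 = 3·53 + 17
53 = 3·17 + 2
17 = 8·2 + 1
2 = 2·1 + 0
The gcd is 1. Working backward:
1 = 17 − 8·2
1 = −8·53 + 25·17
1 = 25·176 − 83·53
1 = −83·405 + 191·176
1 = 191·1796 − 847·405
1 = −847·66857 + 31530·1796
1 = 31530·135510 − 63907·66857
Hence 66857⁻¹ ≡ -63907 ≡ 71603 (mod 135510).

71603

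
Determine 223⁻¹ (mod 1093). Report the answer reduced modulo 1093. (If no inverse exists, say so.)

348

Extended Euclidean algorithm:
1093 = 4·223 + 201
223 = 1·201 + 22
201 = 9·22 + 3
22 = 7·3 + 1
3 = 3·1 + 0
The gcd is 1. Working backward:
1 = 22 − 7·3
1 = −7·201 + 64·22
1 = 64·223 − 71·201
1 = −71·1093 + 348·223
So 223·348 ≡ 1 (mod 1093).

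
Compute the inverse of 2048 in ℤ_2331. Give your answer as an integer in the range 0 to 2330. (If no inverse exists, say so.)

2018

gcd(2331, 2048) by repeated division:
2331 = 1×2048 + 283
2048 = 7×283 + 67
283 = 4×67 + 15
67 = 4×15 + 7
15 = 2×7 + 1
7 = 7×1 + 0
gcd = 1, so the inverse exists. Back-substitute:
1 = 15 − 2·7
1 = −2·67 + 9·15
1 = 9·283 − 38·67
1 = −38·2048 + 275·283
1 = 275·2331 − 313·2048
Hence 2048⁻¹ ≡ -313 ≡ 2018 (mod 2331).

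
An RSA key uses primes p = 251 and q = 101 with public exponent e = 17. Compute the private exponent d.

φ(n) = (p−1)(q−1) = 250·100 = 25000.
Need d with 17·d ≡ 1 (mod 25000). Apply the extended Euclidean algorithm:
25000 = 1470·17 + 10
17 = 1·10 + 7
10 = 1·7 + 3
7 = 2·3 + 1
3 = 3·1 + 0
Back-substitute:
1 = 7 − 2·3
1 = −2·10 + 3·7
1 = 3·17 − 5·10
1 = −5·25000 + 7353·17
So 17·7353 ≡ 1 (mod 25000), hence d = 7353.

7353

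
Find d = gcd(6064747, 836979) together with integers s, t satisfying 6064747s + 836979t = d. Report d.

Repeated division:
6064747 = 7*836979 + 205894
836979 = 4*205894 + 13403
205894 = 15*13403 + 4849
13403 = 2*4849 + 3705
4849 = 1*3705 + 1144
3705 = 3*1144 + 273
1144 = 4*273 + 52
273 = 5*52 + 13
52 = 4*13 + 0
gcd(6064747, 836979) = 13.
Back-substituting:
13 = 273 − 5·52
13 = −5·1144 + 21·273
13 = 21·3705 − 68·1144
13 = −68·4849 + 89·3705
13 = 89·13403 − 246·4849
13 = −246·205894 + 3779·13403
13 = 3779·836979 − 15362·205894
13 = −15362·6064747 + 111313·836979
So 13 = (-15362)·6064747 + (111313)·836979.

13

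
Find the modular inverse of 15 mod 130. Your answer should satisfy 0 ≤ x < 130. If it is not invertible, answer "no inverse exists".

Compute gcd(15, 130):
130 = 8×15 + 10
15 = 1×10 + 5
10 = 2×5 + 0
The gcd is 5, not 1, hence no inverse exists.

no inverse exists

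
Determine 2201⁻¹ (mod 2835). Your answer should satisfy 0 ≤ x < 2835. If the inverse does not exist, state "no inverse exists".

gcd(2835, 2201) by repeated division:
2835 = 1×2201 + 634
2201 = 3×634 + 299
634 = 2×299 + 36
299 = 8×36 + 11
36 = 3×11 + 3
11 = 3×3 + 2
3 = 1×2 + 1
2 = 2×1 + 0
The gcd is 1. Working backward:
1 = 3 − 2
1 = −11 + 4·3
1 = 4·36 − 13·11
1 = −13·299 + 108·36
1 = 108·634 − 229·299
1 = −229·2201 + 795·634
1 = 795·2835 − 1024·2201
Thus 2201·(-1024) ≡ 1 (mod 2835); reducing, -1024 mod 2835 = 1811.

1811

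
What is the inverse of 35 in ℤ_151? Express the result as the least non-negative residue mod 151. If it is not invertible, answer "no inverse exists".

82

Run Euclid on (151, 35):
151 = 4×35 + 11
35 = 3×11 + 2
11 = 5×2 + 1
2 = 2×1 + 0
gcd = 1, so the inverse exists. Back-substitute:
1 = 11 − 5·2
1 = −5·35 + 16·11
1 = 16·151 − 69·35
So 35·(-69) ≡ 1 (mod 151), and -69 ≡ 82 (mod 151).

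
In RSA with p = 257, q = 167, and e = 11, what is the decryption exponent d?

φ(n) = (p−1)(q−1) = 256·166 = 42496.
Need d with 11·d ≡ 1 (mod 42496). Apply the extended Euclidean algorithm:
42496 = 3863*11 + 3
11 = 3*3 + 2
3 = 1*2 + 1
2 = 2*1 + 0
Back-substitute:
1 = 3 − 2
1 = −11 + 4·3
1 = 4·42496 − 15453·11
So 11·(-15453) ≡ 1 (mod 42496), hence d ≡ -15453 ≡ 27043 (mod 42496).

27043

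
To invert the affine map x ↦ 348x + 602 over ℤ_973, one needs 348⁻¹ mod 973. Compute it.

Apply the Euclidean algorithm to 973 and 348:
973 = 2×348 + 277
348 = 1×277 + 71
277 = 3×71 + 64
71 = 1×64 + 7
64 = 9×7 + 1
7 = 7×1 + 0
Since gcd(348, 973) = 1, back-substitute to write 1 as a combination:
1 = 64 − 9·7
1 = −9·71 + 10·64
1 = 10·277 − 39·71
1 = −39·348 + 49·277
1 = 49·973 − 137·348
Hence 348⁻¹ ≡ -137 ≡ 836 (mod 973).

836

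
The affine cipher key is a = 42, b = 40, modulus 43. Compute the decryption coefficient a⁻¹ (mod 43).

42

Extended Euclidean algorithm:
43 = 1×42 + 1
42 = 42×1 + 0
The gcd is 1. Working backward:
1 = 43 − 42
So 42·(-1) ≡ 1 (mod 43), and -1 ≡ 42 (mod 43).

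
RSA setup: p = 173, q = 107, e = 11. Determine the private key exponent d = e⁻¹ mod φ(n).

φ(n) = (p−1)(q−1) = 172·106 = 18232.
Need d with 11·d ≡ 1 (mod 18232). Apply the extended Euclidean algorithm:
18232 = 1657*11 + 5
11 = 2*5 + 1
5 = 5*1 + 0
Back-substitute:
1 = 11 − 2·5
1 = −2·18232 + 3315·11
So 11·3315 ≡ 1 (mod 18232), hence d = 3315.

3315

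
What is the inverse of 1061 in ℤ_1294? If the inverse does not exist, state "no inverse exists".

gcd(1294, 1061) by repeated division:
1294 = 1·1061 + 233
1061 = 4·233 + 129
233 = 1·129 + 104
129 = 1·104 + 25
104 = 4·25 + 4
25 = 6·4 + 1
4 = 4·1 + 0
The gcd is 1. Working backward:
1 = 25 − 6·4
1 = −6·104 + 25·25
1 = 25·129 − 31·104
1 = −31·233 + 56·129
1 = 56·1061 − 255·233
1 = −255·1294 + 311·1061
So 1061·311 ≡ 1 (mod 1294).

311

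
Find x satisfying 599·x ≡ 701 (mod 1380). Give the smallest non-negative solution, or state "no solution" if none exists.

First find gcd(599, 1380):
1380 = 2·599 + 182
599 = 3·182 + 53
182 = 3·53 + 23
53 = 2·23 + 7
23 = 3·7 + 2
7 = 3·2 + 1
2 = 2·1 + 0
gcd = 1, so a unique solution mod 1380 exists.
Back-substitute for the Bézout coefficients:
1 = 7 − 3·2
1 = −3·23 + 10·7
1 = 10·53 − 23·23
1 = −23·182 + 79·53
1 = 79·599 − 260·182
1 = −260·1380 + 599·599
So 599·(599) ≡ 1 (mod 1380), giving 599⁻¹ ≡ 599.
x ≡ 599⁻¹·701 ≡ 599·701 ≡ 379 (mod 1380).

379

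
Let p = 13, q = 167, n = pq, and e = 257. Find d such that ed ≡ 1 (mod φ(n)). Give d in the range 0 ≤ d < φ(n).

φ(n) = (p−1)(q−1) = 12·166 = 1992.
Need d with 257·d ≡ 1 (mod 1992). Apply the extended Euclidean algorithm:
1992 = 7×257 + 193
257 = 1×193 + 64
193 = 3×64 + 1
64 = 64×1 + 0
Back-substitute:
1 = 193 − 3·64
1 = −3·257 + 4·193
1 = 4·1992 − 31·257
So 257·(-31) ≡ 1 (mod 1992), hence d ≡ -31 ≡ 1961 (mod 1992).

1961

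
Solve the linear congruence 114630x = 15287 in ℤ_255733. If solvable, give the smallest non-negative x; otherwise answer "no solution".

35809

First find gcd(114630, 255733):
255733 = 2×114630 + 26473
114630 = 4×26473 + 8738
26473 = 3×8738 + 259
8738 = 33×259 + 191
259 = 1×191 + 68
191 = 2×68 + 55
68 = 1×55 + 13
55 = 4×13 + 3
13 = 4×3 + 1
3 = 3×1 + 0
gcd = 1, so a unique solution mod 255733 exists.
Back-substitute for the Bézout coefficients:
1 = 13 − 4·3
1 = −4·55 + 17·13
1 = 17·68 − 21·55
1 = −21·191 + 59·68
1 = 59·259 − 80·191
1 = −80·8738 + 2699·259
1 = 2699·26473 − 8177·8738
1 = −8177·114630 + 35407·26473
1 = 35407·255733 − 78991·114630
So 114630·(-78991) ≡ 1 (mod 255733), giving 114630⁻¹ ≡ 176742.
x ≡ 114630⁻¹·15287 ≡ 176742·15287 ≡ 35809 (mod 255733).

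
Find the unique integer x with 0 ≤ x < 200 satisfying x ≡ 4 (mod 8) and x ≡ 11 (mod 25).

36

Write x = 4 + 8·k. Then 8·k ≡ 11 − 4 ≡ 7 (mod 25).
Need 8⁻¹ mod 25. Extended Euclid on (25, 8):
25 = 3×8 + 1
8 = 8×1 + 0
Back-substitute:
1 = 25 − 3·8
8⁻¹ ≡ 22 (mod 25), so k ≡ 22·7 ≡ 4 (mod 25).
x = 4 + 8·4 = 36.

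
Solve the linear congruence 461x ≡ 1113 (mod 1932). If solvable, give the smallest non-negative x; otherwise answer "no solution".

1113

First find gcd(461, 1932):
1932 = 4·461 + 88
461 = 5·88 + 21
88 = 4·21 + 4
21 = 5·4 + 1
4 = 4·1 + 0
gcd = 1, so a unique solution mod 1932 exists.
Back-substitute for the Bézout coefficients:
1 = 21 − 5·4
1 = −5·88 + 21·21
1 = 21·461 − 110·88
1 = −110·1932 + 461·461
So 461·(461) ≡ 1 (mod 1932), giving 461⁻¹ ≡ 461.
x ≡ 461⁻¹·1113 ≡ 461·1113 ≡ 1113 (mod 1932).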